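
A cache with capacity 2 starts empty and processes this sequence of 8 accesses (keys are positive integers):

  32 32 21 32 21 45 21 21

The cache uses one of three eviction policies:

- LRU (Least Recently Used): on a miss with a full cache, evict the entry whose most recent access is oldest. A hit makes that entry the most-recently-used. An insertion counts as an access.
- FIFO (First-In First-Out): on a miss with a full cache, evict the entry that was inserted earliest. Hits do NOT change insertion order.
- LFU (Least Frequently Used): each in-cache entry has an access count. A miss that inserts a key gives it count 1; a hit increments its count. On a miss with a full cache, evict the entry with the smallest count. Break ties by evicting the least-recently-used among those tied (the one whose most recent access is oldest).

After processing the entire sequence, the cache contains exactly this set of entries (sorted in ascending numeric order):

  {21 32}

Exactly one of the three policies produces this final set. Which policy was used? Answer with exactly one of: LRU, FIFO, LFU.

Simulating under each policy and comparing final sets:
  LRU: final set = {21 45} -> differs
  FIFO: final set = {21 45} -> differs
  LFU: final set = {21 32} -> MATCHES target
Only LFU produces the target set.

Answer: LFU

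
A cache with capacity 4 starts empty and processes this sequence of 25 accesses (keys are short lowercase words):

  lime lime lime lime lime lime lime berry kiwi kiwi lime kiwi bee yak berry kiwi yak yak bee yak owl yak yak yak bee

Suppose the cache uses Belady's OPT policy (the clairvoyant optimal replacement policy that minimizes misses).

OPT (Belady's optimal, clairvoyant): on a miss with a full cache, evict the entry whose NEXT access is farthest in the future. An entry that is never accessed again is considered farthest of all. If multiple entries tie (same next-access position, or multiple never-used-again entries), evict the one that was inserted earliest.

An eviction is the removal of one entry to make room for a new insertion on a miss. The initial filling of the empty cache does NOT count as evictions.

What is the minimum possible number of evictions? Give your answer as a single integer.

Answer: 2

Derivation:
OPT (Belady) simulation (capacity=4):
  1. access lime: MISS. Cache: [lime]
  2. access lime: HIT. Next use of lime: step 3. Cache: [lime]
  3. access lime: HIT. Next use of lime: step 4. Cache: [lime]
  4. access lime: HIT. Next use of lime: step 5. Cache: [lime]
  5. access lime: HIT. Next use of lime: step 6. Cache: [lime]
  6. access lime: HIT. Next use of lime: step 7. Cache: [lime]
  7. access lime: HIT. Next use of lime: step 11. Cache: [lime]
  8. access berry: MISS. Cache: [lime berry]
  9. access kiwi: MISS. Cache: [lime berry kiwi]
  10. access kiwi: HIT. Next use of kiwi: step 12. Cache: [lime berry kiwi]
  11. access lime: HIT. Next use of lime: never. Cache: [lime berry kiwi]
  12. access kiwi: HIT. Next use of kiwi: step 16. Cache: [lime berry kiwi]
  13. access bee: MISS. Cache: [lime berry kiwi bee]
  14. access yak: MISS, evict lime (next use: never). Cache: [berry kiwi bee yak]
  15. access berry: HIT. Next use of berry: never. Cache: [berry kiwi bee yak]
  16. access kiwi: HIT. Next use of kiwi: never. Cache: [berry kiwi bee yak]
  17. access yak: HIT. Next use of yak: step 18. Cache: [berry kiwi bee yak]
  18. access yak: HIT. Next use of yak: step 20. Cache: [berry kiwi bee yak]
  19. access bee: HIT. Next use of bee: step 25. Cache: [berry kiwi bee yak]
  20. access yak: HIT. Next use of yak: step 22. Cache: [berry kiwi bee yak]
  21. access owl: MISS, evict berry (next use: never). Cache: [kiwi bee yak owl]
  22. access yak: HIT. Next use of yak: step 23. Cache: [kiwi bee yak owl]
  23. access yak: HIT. Next use of yak: step 24. Cache: [kiwi bee yak owl]
  24. access yak: HIT. Next use of yak: never. Cache: [kiwi bee yak owl]
  25. access bee: HIT. Next use of bee: never. Cache: [kiwi bee yak owl]
Total: 19 hits, 6 misses, 2 evictions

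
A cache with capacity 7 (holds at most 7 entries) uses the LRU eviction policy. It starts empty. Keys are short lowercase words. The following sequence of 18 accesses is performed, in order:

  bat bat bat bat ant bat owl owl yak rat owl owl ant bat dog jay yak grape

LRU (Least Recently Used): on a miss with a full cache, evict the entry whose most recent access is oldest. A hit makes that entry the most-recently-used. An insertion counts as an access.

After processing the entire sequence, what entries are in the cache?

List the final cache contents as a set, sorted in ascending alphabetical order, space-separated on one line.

LRU simulation (capacity=7):
  1. access bat: MISS. Cache (LRU->MRU): [bat]
  2. access bat: HIT. Cache (LRU->MRU): [bat]
  3. access bat: HIT. Cache (LRU->MRU): [bat]
  4. access bat: HIT. Cache (LRU->MRU): [bat]
  5. access ant: MISS. Cache (LRU->MRU): [bat ant]
  6. access bat: HIT. Cache (LRU->MRU): [ant bat]
  7. access owl: MISS. Cache (LRU->MRU): [ant bat owl]
  8. access owl: HIT. Cache (LRU->MRU): [ant bat owl]
  9. access yak: MISS. Cache (LRU->MRU): [ant bat owl yak]
  10. access rat: MISS. Cache (LRU->MRU): [ant bat owl yak rat]
  11. access owl: HIT. Cache (LRU->MRU): [ant bat yak rat owl]
  12. access owl: HIT. Cache (LRU->MRU): [ant bat yak rat owl]
  13. access ant: HIT. Cache (LRU->MRU): [bat yak rat owl ant]
  14. access bat: HIT. Cache (LRU->MRU): [yak rat owl ant bat]
  15. access dog: MISS. Cache (LRU->MRU): [yak rat owl ant bat dog]
  16. access jay: MISS. Cache (LRU->MRU): [yak rat owl ant bat dog jay]
  17. access yak: HIT. Cache (LRU->MRU): [rat owl ant bat dog jay yak]
  18. access grape: MISS, evict rat. Cache (LRU->MRU): [owl ant bat dog jay yak grape]
Total: 10 hits, 8 misses, 1 evictions

Answer: ant bat dog grape jay owl yak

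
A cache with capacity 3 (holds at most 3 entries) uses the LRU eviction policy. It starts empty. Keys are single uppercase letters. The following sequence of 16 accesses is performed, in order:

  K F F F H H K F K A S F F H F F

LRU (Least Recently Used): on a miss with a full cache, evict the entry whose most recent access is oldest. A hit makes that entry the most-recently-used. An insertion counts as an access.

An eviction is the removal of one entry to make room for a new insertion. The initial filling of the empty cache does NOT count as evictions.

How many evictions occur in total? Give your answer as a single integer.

LRU simulation (capacity=3):
  1. access K: MISS. Cache (LRU->MRU): [K]
  2. access F: MISS. Cache (LRU->MRU): [K F]
  3. access F: HIT. Cache (LRU->MRU): [K F]
  4. access F: HIT. Cache (LRU->MRU): [K F]
  5. access H: MISS. Cache (LRU->MRU): [K F H]
  6. access H: HIT. Cache (LRU->MRU): [K F H]
  7. access K: HIT. Cache (LRU->MRU): [F H K]
  8. access F: HIT. Cache (LRU->MRU): [H K F]
  9. access K: HIT. Cache (LRU->MRU): [H F K]
  10. access A: MISS, evict H. Cache (LRU->MRU): [F K A]
  11. access S: MISS, evict F. Cache (LRU->MRU): [K A S]
  12. access F: MISS, evict K. Cache (LRU->MRU): [A S F]
  13. access F: HIT. Cache (LRU->MRU): [A S F]
  14. access H: MISS, evict A. Cache (LRU->MRU): [S F H]
  15. access F: HIT. Cache (LRU->MRU): [S H F]
  16. access F: HIT. Cache (LRU->MRU): [S H F]
Total: 9 hits, 7 misses, 4 evictions

Answer: 4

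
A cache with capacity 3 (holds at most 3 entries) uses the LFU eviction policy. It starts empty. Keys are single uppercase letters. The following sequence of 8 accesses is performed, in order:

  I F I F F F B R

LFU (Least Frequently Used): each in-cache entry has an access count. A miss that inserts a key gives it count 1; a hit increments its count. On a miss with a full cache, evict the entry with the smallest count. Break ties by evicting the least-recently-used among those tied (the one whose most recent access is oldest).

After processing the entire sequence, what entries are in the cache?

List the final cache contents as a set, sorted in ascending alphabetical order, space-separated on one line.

Answer: F I R

Derivation:
LFU simulation (capacity=3):
  1. access I: MISS. Cache: [I(c=1)]
  2. access F: MISS. Cache: [I(c=1) F(c=1)]
  3. access I: HIT, count now 2. Cache: [F(c=1) I(c=2)]
  4. access F: HIT, count now 2. Cache: [I(c=2) F(c=2)]
  5. access F: HIT, count now 3. Cache: [I(c=2) F(c=3)]
  6. access F: HIT, count now 4. Cache: [I(c=2) F(c=4)]
  7. access B: MISS. Cache: [B(c=1) I(c=2) F(c=4)]
  8. access R: MISS, evict B(c=1). Cache: [R(c=1) I(c=2) F(c=4)]
Total: 4 hits, 4 misses, 1 evictions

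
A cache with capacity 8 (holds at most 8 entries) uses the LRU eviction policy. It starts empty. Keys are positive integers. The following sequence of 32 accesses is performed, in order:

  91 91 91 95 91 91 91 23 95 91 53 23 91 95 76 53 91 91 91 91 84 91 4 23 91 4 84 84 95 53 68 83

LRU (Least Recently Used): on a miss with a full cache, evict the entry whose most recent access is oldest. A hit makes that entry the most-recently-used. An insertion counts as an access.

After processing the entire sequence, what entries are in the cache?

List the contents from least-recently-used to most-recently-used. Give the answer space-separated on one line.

LRU simulation (capacity=8):
  1. access 91: MISS. Cache (LRU->MRU): [91]
  2. access 91: HIT. Cache (LRU->MRU): [91]
  3. access 91: HIT. Cache (LRU->MRU): [91]
  4. access 95: MISS. Cache (LRU->MRU): [91 95]
  5. access 91: HIT. Cache (LRU->MRU): [95 91]
  6. access 91: HIT. Cache (LRU->MRU): [95 91]
  7. access 91: HIT. Cache (LRU->MRU): [95 91]
  8. access 23: MISS. Cache (LRU->MRU): [95 91 23]
  9. access 95: HIT. Cache (LRU->MRU): [91 23 95]
  10. access 91: HIT. Cache (LRU->MRU): [23 95 91]
  11. access 53: MISS. Cache (LRU->MRU): [23 95 91 53]
  12. access 23: HIT. Cache (LRU->MRU): [95 91 53 23]
  13. access 91: HIT. Cache (LRU->MRU): [95 53 23 91]
  14. access 95: HIT. Cache (LRU->MRU): [53 23 91 95]
  15. access 76: MISS. Cache (LRU->MRU): [53 23 91 95 76]
  16. access 53: HIT. Cache (LRU->MRU): [23 91 95 76 53]
  17. access 91: HIT. Cache (LRU->MRU): [23 95 76 53 91]
  18. access 91: HIT. Cache (LRU->MRU): [23 95 76 53 91]
  19. access 91: HIT. Cache (LRU->MRU): [23 95 76 53 91]
  20. access 91: HIT. Cache (LRU->MRU): [23 95 76 53 91]
  21. access 84: MISS. Cache (LRU->MRU): [23 95 76 53 91 84]
  22. access 91: HIT. Cache (LRU->MRU): [23 95 76 53 84 91]
  23. access 4: MISS. Cache (LRU->MRU): [23 95 76 53 84 91 4]
  24. access 23: HIT. Cache (LRU->MRU): [95 76 53 84 91 4 23]
  25. access 91: HIT. Cache (LRU->MRU): [95 76 53 84 4 23 91]
  26. access 4: HIT. Cache (LRU->MRU): [95 76 53 84 23 91 4]
  27. access 84: HIT. Cache (LRU->MRU): [95 76 53 23 91 4 84]
  28. access 84: HIT. Cache (LRU->MRU): [95 76 53 23 91 4 84]
  29. access 95: HIT. Cache (LRU->MRU): [76 53 23 91 4 84 95]
  30. access 53: HIT. Cache (LRU->MRU): [76 23 91 4 84 95 53]
  31. access 68: MISS. Cache (LRU->MRU): [76 23 91 4 84 95 53 68]
  32. access 83: MISS, evict 76. Cache (LRU->MRU): [23 91 4 84 95 53 68 83]
Total: 23 hits, 9 misses, 1 evictions

Answer: 23 91 4 84 95 53 68 83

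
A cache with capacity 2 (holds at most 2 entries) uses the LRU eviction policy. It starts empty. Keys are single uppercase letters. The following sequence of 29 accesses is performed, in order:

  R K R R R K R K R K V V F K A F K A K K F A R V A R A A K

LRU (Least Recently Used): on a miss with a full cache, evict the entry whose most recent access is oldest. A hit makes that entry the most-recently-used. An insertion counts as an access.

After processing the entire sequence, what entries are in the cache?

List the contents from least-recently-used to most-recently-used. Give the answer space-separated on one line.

Answer: A K

Derivation:
LRU simulation (capacity=2):
  1. access R: MISS. Cache (LRU->MRU): [R]
  2. access K: MISS. Cache (LRU->MRU): [R K]
  3. access R: HIT. Cache (LRU->MRU): [K R]
  4. access R: HIT. Cache (LRU->MRU): [K R]
  5. access R: HIT. Cache (LRU->MRU): [K R]
  6. access K: HIT. Cache (LRU->MRU): [R K]
  7. access R: HIT. Cache (LRU->MRU): [K R]
  8. access K: HIT. Cache (LRU->MRU): [R K]
  9. access R: HIT. Cache (LRU->MRU): [K R]
  10. access K: HIT. Cache (LRU->MRU): [R K]
  11. access V: MISS, evict R. Cache (LRU->MRU): [K V]
  12. access V: HIT. Cache (LRU->MRU): [K V]
  13. access F: MISS, evict K. Cache (LRU->MRU): [V F]
  14. access K: MISS, evict V. Cache (LRU->MRU): [F K]
  15. access A: MISS, evict F. Cache (LRU->MRU): [K A]
  16. access F: MISS, evict K. Cache (LRU->MRU): [A F]
  17. access K: MISS, evict A. Cache (LRU->MRU): [F K]
  18. access A: MISS, evict F. Cache (LRU->MRU): [K A]
  19. access K: HIT. Cache (LRU->MRU): [A K]
  20. access K: HIT. Cache (LRU->MRU): [A K]
  21. access F: MISS, evict A. Cache (LRU->MRU): [K F]
  22. access A: MISS, evict K. Cache (LRU->MRU): [F A]
  23. access R: MISS, evict F. Cache (LRU->MRU): [A R]
  24. access V: MISS, evict A. Cache (LRU->MRU): [R V]
  25. access A: MISS, evict R. Cache (LRU->MRU): [V A]
  26. access R: MISS, evict V. Cache (LRU->MRU): [A R]
  27. access A: HIT. Cache (LRU->MRU): [R A]
  28. access A: HIT. Cache (LRU->MRU): [R A]
  29. access K: MISS, evict R. Cache (LRU->MRU): [A K]
Total: 13 hits, 16 misses, 14 evictions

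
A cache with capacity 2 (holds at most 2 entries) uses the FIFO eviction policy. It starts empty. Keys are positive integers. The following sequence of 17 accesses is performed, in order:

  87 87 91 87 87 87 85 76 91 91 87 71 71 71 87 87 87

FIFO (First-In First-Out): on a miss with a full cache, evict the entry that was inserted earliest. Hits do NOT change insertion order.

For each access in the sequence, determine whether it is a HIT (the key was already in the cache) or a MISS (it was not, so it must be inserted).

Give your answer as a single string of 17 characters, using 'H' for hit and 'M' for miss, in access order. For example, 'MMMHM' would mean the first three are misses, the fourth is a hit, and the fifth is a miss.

FIFO simulation (capacity=2):
  1. access 87: MISS. Cache (old->new): [87]
  2. access 87: HIT. Cache (old->new): [87]
  3. access 91: MISS. Cache (old->new): [87 91]
  4. access 87: HIT. Cache (old->new): [87 91]
  5. access 87: HIT. Cache (old->new): [87 91]
  6. access 87: HIT. Cache (old->new): [87 91]
  7. access 85: MISS, evict 87. Cache (old->new): [91 85]
  8. access 76: MISS, evict 91. Cache (old->new): [85 76]
  9. access 91: MISS, evict 85. Cache (old->new): [76 91]
  10. access 91: HIT. Cache (old->new): [76 91]
  11. access 87: MISS, evict 76. Cache (old->new): [91 87]
  12. access 71: MISS, evict 91. Cache (old->new): [87 71]
  13. access 71: HIT. Cache (old->new): [87 71]
  14. access 71: HIT. Cache (old->new): [87 71]
  15. access 87: HIT. Cache (old->new): [87 71]
  16. access 87: HIT. Cache (old->new): [87 71]
  17. access 87: HIT. Cache (old->new): [87 71]
Total: 10 hits, 7 misses, 5 evictions

Answer: MHMHHHMMMHMMHHHHH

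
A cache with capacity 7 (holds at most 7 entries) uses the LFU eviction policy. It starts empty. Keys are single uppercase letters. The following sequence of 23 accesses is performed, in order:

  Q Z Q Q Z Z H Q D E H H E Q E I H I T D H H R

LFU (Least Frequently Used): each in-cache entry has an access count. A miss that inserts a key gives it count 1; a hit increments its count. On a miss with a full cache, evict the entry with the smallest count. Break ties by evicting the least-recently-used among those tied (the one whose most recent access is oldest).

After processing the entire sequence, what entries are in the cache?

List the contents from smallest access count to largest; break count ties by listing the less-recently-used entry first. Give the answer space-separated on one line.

Answer: R I D Z E Q H

Derivation:
LFU simulation (capacity=7):
  1. access Q: MISS. Cache: [Q(c=1)]
  2. access Z: MISS. Cache: [Q(c=1) Z(c=1)]
  3. access Q: HIT, count now 2. Cache: [Z(c=1) Q(c=2)]
  4. access Q: HIT, count now 3. Cache: [Z(c=1) Q(c=3)]
  5. access Z: HIT, count now 2. Cache: [Z(c=2) Q(c=3)]
  6. access Z: HIT, count now 3. Cache: [Q(c=3) Z(c=3)]
  7. access H: MISS. Cache: [H(c=1) Q(c=3) Z(c=3)]
  8. access Q: HIT, count now 4. Cache: [H(c=1) Z(c=3) Q(c=4)]
  9. access D: MISS. Cache: [H(c=1) D(c=1) Z(c=3) Q(c=4)]
  10. access E: MISS. Cache: [H(c=1) D(c=1) E(c=1) Z(c=3) Q(c=4)]
  11. access H: HIT, count now 2. Cache: [D(c=1) E(c=1) H(c=2) Z(c=3) Q(c=4)]
  12. access H: HIT, count now 3. Cache: [D(c=1) E(c=1) Z(c=3) H(c=3) Q(c=4)]
  13. access E: HIT, count now 2. Cache: [D(c=1) E(c=2) Z(c=3) H(c=3) Q(c=4)]
  14. access Q: HIT, count now 5. Cache: [D(c=1) E(c=2) Z(c=3) H(c=3) Q(c=5)]
  15. access E: HIT, count now 3. Cache: [D(c=1) Z(c=3) H(c=3) E(c=3) Q(c=5)]
  16. access I: MISS. Cache: [D(c=1) I(c=1) Z(c=3) H(c=3) E(c=3) Q(c=5)]
  17. access H: HIT, count now 4. Cache: [D(c=1) I(c=1) Z(c=3) E(c=3) H(c=4) Q(c=5)]
  18. access I: HIT, count now 2. Cache: [D(c=1) I(c=2) Z(c=3) E(c=3) H(c=4) Q(c=5)]
  19. access T: MISS. Cache: [D(c=1) T(c=1) I(c=2) Z(c=3) E(c=3) H(c=4) Q(c=5)]
  20. access D: HIT, count now 2. Cache: [T(c=1) I(c=2) D(c=2) Z(c=3) E(c=3) H(c=4) Q(c=5)]
  21. access H: HIT, count now 5. Cache: [T(c=1) I(c=2) D(c=2) Z(c=3) E(c=3) Q(c=5) H(c=5)]
  22. access H: HIT, count now 6. Cache: [T(c=1) I(c=2) D(c=2) Z(c=3) E(c=3) Q(c=5) H(c=6)]
  23. access R: MISS, evict T(c=1). Cache: [R(c=1) I(c=2) D(c=2) Z(c=3) E(c=3) Q(c=5) H(c=6)]
Total: 15 hits, 8 misses, 1 evictions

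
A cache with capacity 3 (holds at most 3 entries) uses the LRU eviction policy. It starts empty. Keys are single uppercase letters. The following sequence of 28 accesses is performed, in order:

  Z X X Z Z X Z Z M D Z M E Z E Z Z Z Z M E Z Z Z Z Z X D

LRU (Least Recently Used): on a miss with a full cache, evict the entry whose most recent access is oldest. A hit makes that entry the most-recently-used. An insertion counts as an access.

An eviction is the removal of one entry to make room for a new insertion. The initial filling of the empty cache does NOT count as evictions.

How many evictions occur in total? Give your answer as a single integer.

Answer: 4

Derivation:
LRU simulation (capacity=3):
  1. access Z: MISS. Cache (LRU->MRU): [Z]
  2. access X: MISS. Cache (LRU->MRU): [Z X]
  3. access X: HIT. Cache (LRU->MRU): [Z X]
  4. access Z: HIT. Cache (LRU->MRU): [X Z]
  5. access Z: HIT. Cache (LRU->MRU): [X Z]
  6. access X: HIT. Cache (LRU->MRU): [Z X]
  7. access Z: HIT. Cache (LRU->MRU): [X Z]
  8. access Z: HIT. Cache (LRU->MRU): [X Z]
  9. access M: MISS. Cache (LRU->MRU): [X Z M]
  10. access D: MISS, evict X. Cache (LRU->MRU): [Z M D]
  11. access Z: HIT. Cache (LRU->MRU): [M D Z]
  12. access M: HIT. Cache (LRU->MRU): [D Z M]
  13. access E: MISS, evict D. Cache (LRU->MRU): [Z M E]
  14. access Z: HIT. Cache (LRU->MRU): [M E Z]
  15. access E: HIT. Cache (LRU->MRU): [M Z E]
  16. access Z: HIT. Cache (LRU->MRU): [M E Z]
  17. access Z: HIT. Cache (LRU->MRU): [M E Z]
  18. access Z: HIT. Cache (LRU->MRU): [M E Z]
  19. access Z: HIT. Cache (LRU->MRU): [M E Z]
  20. access M: HIT. Cache (LRU->MRU): [E Z M]
  21. access E: HIT. Cache (LRU->MRU): [Z M E]
  22. access Z: HIT. Cache (LRU->MRU): [M E Z]
  23. access Z: HIT. Cache (LRU->MRU): [M E Z]
  24. access Z: HIT. Cache (LRU->MRU): [M E Z]
  25. access Z: HIT. Cache (LRU->MRU): [M E Z]
  26. access Z: HIT. Cache (LRU->MRU): [M E Z]
  27. access X: MISS, evict M. Cache (LRU->MRU): [E Z X]
  28. access D: MISS, evict E. Cache (LRU->MRU): [Z X D]
Total: 21 hits, 7 misses, 4 evictions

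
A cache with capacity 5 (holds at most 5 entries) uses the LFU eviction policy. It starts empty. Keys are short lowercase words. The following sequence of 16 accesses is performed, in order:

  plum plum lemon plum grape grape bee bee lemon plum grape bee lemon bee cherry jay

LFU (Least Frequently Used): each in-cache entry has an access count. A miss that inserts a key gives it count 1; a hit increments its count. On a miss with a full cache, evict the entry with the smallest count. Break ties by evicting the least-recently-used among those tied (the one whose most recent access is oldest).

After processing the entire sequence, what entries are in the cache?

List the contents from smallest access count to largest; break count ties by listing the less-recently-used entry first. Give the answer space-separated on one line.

LFU simulation (capacity=5):
  1. access plum: MISS. Cache: [plum(c=1)]
  2. access plum: HIT, count now 2. Cache: [plum(c=2)]
  3. access lemon: MISS. Cache: [lemon(c=1) plum(c=2)]
  4. access plum: HIT, count now 3. Cache: [lemon(c=1) plum(c=3)]
  5. access grape: MISS. Cache: [lemon(c=1) grape(c=1) plum(c=3)]
  6. access grape: HIT, count now 2. Cache: [lemon(c=1) grape(c=2) plum(c=3)]
  7. access bee: MISS. Cache: [lemon(c=1) bee(c=1) grape(c=2) plum(c=3)]
  8. access bee: HIT, count now 2. Cache: [lemon(c=1) grape(c=2) bee(c=2) plum(c=3)]
  9. access lemon: HIT, count now 2. Cache: [grape(c=2) bee(c=2) lemon(c=2) plum(c=3)]
  10. access plum: HIT, count now 4. Cache: [grape(c=2) bee(c=2) lemon(c=2) plum(c=4)]
  11. access grape: HIT, count now 3. Cache: [bee(c=2) lemon(c=2) grape(c=3) plum(c=4)]
  12. access bee: HIT, count now 3. Cache: [lemon(c=2) grape(c=3) bee(c=3) plum(c=4)]
  13. access lemon: HIT, count now 3. Cache: [grape(c=3) bee(c=3) lemon(c=3) plum(c=4)]
  14. access bee: HIT, count now 4. Cache: [grape(c=3) lemon(c=3) plum(c=4) bee(c=4)]
  15. access cherry: MISS. Cache: [cherry(c=1) grape(c=3) lemon(c=3) plum(c=4) bee(c=4)]
  16. access jay: MISS, evict cherry(c=1). Cache: [jay(c=1) grape(c=3) lemon(c=3) plum(c=4) bee(c=4)]
Total: 10 hits, 6 misses, 1 evictions

Answer: jay grape lemon plum bee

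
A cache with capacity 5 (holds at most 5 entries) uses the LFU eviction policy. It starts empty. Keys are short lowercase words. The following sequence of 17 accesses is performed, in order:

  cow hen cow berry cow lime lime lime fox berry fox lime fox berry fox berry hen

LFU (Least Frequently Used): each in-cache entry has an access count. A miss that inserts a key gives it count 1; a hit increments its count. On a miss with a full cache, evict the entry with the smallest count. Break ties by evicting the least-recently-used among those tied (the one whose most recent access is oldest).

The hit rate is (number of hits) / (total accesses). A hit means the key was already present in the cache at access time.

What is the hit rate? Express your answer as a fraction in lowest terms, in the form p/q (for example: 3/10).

LFU simulation (capacity=5):
  1. access cow: MISS. Cache: [cow(c=1)]
  2. access hen: MISS. Cache: [cow(c=1) hen(c=1)]
  3. access cow: HIT, count now 2. Cache: [hen(c=1) cow(c=2)]
  4. access berry: MISS. Cache: [hen(c=1) berry(c=1) cow(c=2)]
  5. access cow: HIT, count now 3. Cache: [hen(c=1) berry(c=1) cow(c=3)]
  6. access lime: MISS. Cache: [hen(c=1) berry(c=1) lime(c=1) cow(c=3)]
  7. access lime: HIT, count now 2. Cache: [hen(c=1) berry(c=1) lime(c=2) cow(c=3)]
  8. access lime: HIT, count now 3. Cache: [hen(c=1) berry(c=1) cow(c=3) lime(c=3)]
  9. access fox: MISS. Cache: [hen(c=1) berry(c=1) fox(c=1) cow(c=3) lime(c=3)]
  10. access berry: HIT, count now 2. Cache: [hen(c=1) fox(c=1) berry(c=2) cow(c=3) lime(c=3)]
  11. access fox: HIT, count now 2. Cache: [hen(c=1) berry(c=2) fox(c=2) cow(c=3) lime(c=3)]
  12. access lime: HIT, count now 4. Cache: [hen(c=1) berry(c=2) fox(c=2) cow(c=3) lime(c=4)]
  13. access fox: HIT, count now 3. Cache: [hen(c=1) berry(c=2) cow(c=3) fox(c=3) lime(c=4)]
  14. access berry: HIT, count now 3. Cache: [hen(c=1) cow(c=3) fox(c=3) berry(c=3) lime(c=4)]
  15. access fox: HIT, count now 4. Cache: [hen(c=1) cow(c=3) berry(c=3) lime(c=4) fox(c=4)]
  16. access berry: HIT, count now 4. Cache: [hen(c=1) cow(c=3) lime(c=4) fox(c=4) berry(c=4)]
  17. access hen: HIT, count now 2. Cache: [hen(c=2) cow(c=3) lime(c=4) fox(c=4) berry(c=4)]
Total: 12 hits, 5 misses, 0 evictions

Hit rate = 12/17

Answer: 12/17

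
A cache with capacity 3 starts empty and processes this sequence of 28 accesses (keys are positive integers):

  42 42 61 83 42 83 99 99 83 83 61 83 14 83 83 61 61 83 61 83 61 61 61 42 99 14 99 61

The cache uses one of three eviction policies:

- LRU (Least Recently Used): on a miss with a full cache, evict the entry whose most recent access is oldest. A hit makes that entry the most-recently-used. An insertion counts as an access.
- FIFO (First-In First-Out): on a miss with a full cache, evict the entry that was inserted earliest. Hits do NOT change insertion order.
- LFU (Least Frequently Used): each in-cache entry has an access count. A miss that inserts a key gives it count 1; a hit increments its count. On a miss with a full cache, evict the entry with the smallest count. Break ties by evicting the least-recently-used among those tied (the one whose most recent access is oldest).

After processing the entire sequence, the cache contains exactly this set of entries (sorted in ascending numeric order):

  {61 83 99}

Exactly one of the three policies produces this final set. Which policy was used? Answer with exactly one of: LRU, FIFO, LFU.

Answer: LFU

Derivation:
Simulating under each policy and comparing final sets:
  LRU: final set = {14 61 99} -> differs
  FIFO: final set = {14 61 99} -> differs
  LFU: final set = {61 83 99} -> MATCHES target
Only LFU produces the target set.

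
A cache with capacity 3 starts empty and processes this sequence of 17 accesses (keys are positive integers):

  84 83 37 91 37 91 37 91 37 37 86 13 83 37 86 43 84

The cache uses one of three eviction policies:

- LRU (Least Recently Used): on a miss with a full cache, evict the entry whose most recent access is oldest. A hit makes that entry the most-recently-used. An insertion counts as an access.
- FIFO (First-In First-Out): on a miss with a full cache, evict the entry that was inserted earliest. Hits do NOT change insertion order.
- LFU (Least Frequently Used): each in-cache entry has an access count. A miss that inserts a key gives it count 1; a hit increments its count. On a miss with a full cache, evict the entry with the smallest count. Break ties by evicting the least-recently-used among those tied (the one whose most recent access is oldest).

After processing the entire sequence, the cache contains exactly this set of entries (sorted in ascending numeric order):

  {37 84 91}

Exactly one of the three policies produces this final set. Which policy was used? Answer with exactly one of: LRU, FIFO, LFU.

Answer: LFU

Derivation:
Simulating under each policy and comparing final sets:
  LRU: final set = {43 84 86} -> differs
  FIFO: final set = {43 84 86} -> differs
  LFU: final set = {37 84 91} -> MATCHES target
Only LFU produces the target set.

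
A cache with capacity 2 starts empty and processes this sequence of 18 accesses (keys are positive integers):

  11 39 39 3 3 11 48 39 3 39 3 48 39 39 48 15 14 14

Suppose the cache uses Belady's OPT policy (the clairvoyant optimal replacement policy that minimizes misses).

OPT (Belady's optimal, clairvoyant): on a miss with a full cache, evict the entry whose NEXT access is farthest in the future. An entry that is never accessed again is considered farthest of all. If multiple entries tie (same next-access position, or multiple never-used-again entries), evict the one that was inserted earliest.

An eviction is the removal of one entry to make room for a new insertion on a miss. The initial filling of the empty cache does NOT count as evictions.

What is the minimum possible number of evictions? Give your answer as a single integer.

Answer: 6

Derivation:
OPT (Belady) simulation (capacity=2):
  1. access 11: MISS. Cache: [11]
  2. access 39: MISS. Cache: [11 39]
  3. access 39: HIT. Next use of 39: step 8. Cache: [11 39]
  4. access 3: MISS, evict 39 (next use: step 8). Cache: [11 3]
  5. access 3: HIT. Next use of 3: step 9. Cache: [11 3]
  6. access 11: HIT. Next use of 11: never. Cache: [11 3]
  7. access 48: MISS, evict 11 (next use: never). Cache: [3 48]
  8. access 39: MISS, evict 48 (next use: step 12). Cache: [3 39]
  9. access 3: HIT. Next use of 3: step 11. Cache: [3 39]
  10. access 39: HIT. Next use of 39: step 13. Cache: [3 39]
  11. access 3: HIT. Next use of 3: never. Cache: [3 39]
  12. access 48: MISS, evict 3 (next use: never). Cache: [39 48]
  13. access 39: HIT. Next use of 39: step 14. Cache: [39 48]
  14. access 39: HIT. Next use of 39: never. Cache: [39 48]
  15. access 48: HIT. Next use of 48: never. Cache: [39 48]
  16. access 15: MISS, evict 39 (next use: never). Cache: [48 15]
  17. access 14: MISS, evict 48 (next use: never). Cache: [15 14]
  18. access 14: HIT. Next use of 14: never. Cache: [15 14]
Total: 10 hits, 8 misses, 6 evictions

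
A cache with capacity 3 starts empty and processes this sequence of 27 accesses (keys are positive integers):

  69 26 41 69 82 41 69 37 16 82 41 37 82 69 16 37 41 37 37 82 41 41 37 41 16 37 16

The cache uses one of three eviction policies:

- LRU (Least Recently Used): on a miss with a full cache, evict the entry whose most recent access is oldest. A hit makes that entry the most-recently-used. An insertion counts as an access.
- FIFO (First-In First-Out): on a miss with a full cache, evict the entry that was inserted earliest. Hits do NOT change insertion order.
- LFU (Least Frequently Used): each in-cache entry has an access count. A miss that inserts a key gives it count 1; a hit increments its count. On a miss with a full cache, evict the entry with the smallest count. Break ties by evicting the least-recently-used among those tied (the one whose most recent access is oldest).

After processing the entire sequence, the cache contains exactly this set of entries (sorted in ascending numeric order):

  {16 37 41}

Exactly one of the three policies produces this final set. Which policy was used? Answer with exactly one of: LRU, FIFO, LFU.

Simulating under each policy and comparing final sets:
  LRU: final set = {16 37 41} -> MATCHES target
  FIFO: final set = {16 37 82} -> differs
  LFU: final set = {16 41 69} -> differs
Only LRU produces the target set.

Answer: LRU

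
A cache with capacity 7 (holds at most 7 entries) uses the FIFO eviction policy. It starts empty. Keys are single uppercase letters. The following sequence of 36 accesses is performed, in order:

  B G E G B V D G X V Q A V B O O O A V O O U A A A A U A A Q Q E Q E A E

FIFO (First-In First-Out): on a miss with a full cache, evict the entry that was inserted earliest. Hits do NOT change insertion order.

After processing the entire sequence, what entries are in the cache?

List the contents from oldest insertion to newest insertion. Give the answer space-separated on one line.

Answer: X Q A B O U E

Derivation:
FIFO simulation (capacity=7):
  1. access B: MISS. Cache (old->new): [B]
  2. access G: MISS. Cache (old->new): [B G]
  3. access E: MISS. Cache (old->new): [B G E]
  4. access G: HIT. Cache (old->new): [B G E]
  5. access B: HIT. Cache (old->new): [B G E]
  6. access V: MISS. Cache (old->new): [B G E V]
  7. access D: MISS. Cache (old->new): [B G E V D]
  8. access G: HIT. Cache (old->new): [B G E V D]
  9. access X: MISS. Cache (old->new): [B G E V D X]
  10. access V: HIT. Cache (old->new): [B G E V D X]
  11. access Q: MISS. Cache (old->new): [B G E V D X Q]
  12. access A: MISS, evict B. Cache (old->new): [G E V D X Q A]
  13. access V: HIT. Cache (old->new): [G E V D X Q A]
  14. access B: MISS, evict G. Cache (old->new): [E V D X Q A B]
  15. access O: MISS, evict E. Cache (old->new): [V D X Q A B O]
  16. access O: HIT. Cache (old->new): [V D X Q A B O]
  17. access O: HIT. Cache (old->new): [V D X Q A B O]
  18. access A: HIT. Cache (old->new): [V D X Q A B O]
  19. access V: HIT. Cache (old->new): [V D X Q A B O]
  20. access O: HIT. Cache (old->new): [V D X Q A B O]
  21. access O: HIT. Cache (old->new): [V D X Q A B O]
  22. access U: MISS, evict V. Cache (old->new): [D X Q A B O U]
  23. access A: HIT. Cache (old->new): [D X Q A B O U]
  24. access A: HIT. Cache (old->new): [D X Q A B O U]
  25. access A: HIT. Cache (old->new): [D X Q A B O U]
  26. access A: HIT. Cache (old->new): [D X Q A B O U]
  27. access U: HIT. Cache (old->new): [D X Q A B O U]
  28. access A: HIT. Cache (old->new): [D X Q A B O U]
  29. access A: HIT. Cache (old->new): [D X Q A B O U]
  30. access Q: HIT. Cache (old->new): [D X Q A B O U]
  31. access Q: HIT. Cache (old->new): [D X Q A B O U]
  32. access E: MISS, evict D. Cache (old->new): [X Q A B O U E]
  33. access Q: HIT. Cache (old->new): [X Q A B O U E]
  34. access E: HIT. Cache (old->new): [X Q A B O U E]
  35. access A: HIT. Cache (old->new): [X Q A B O U E]
  36. access E: HIT. Cache (old->new): [X Q A B O U E]
Total: 24 hits, 12 misses, 5 evictions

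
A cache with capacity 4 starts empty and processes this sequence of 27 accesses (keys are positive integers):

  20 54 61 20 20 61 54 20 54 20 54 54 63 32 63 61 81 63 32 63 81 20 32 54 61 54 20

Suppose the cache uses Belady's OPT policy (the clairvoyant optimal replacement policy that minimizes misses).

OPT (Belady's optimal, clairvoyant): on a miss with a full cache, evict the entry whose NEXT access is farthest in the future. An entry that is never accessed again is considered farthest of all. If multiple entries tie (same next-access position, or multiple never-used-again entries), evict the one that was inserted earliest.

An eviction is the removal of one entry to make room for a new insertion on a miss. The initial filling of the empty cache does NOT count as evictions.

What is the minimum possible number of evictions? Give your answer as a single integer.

OPT (Belady) simulation (capacity=4):
  1. access 20: MISS. Cache: [20]
  2. access 54: MISS. Cache: [20 54]
  3. access 61: MISS. Cache: [20 54 61]
  4. access 20: HIT. Next use of 20: step 5. Cache: [20 54 61]
  5. access 20: HIT. Next use of 20: step 8. Cache: [20 54 61]
  6. access 61: HIT. Next use of 61: step 16. Cache: [20 54 61]
  7. access 54: HIT. Next use of 54: step 9. Cache: [20 54 61]
  8. access 20: HIT. Next use of 20: step 10. Cache: [20 54 61]
  9. access 54: HIT. Next use of 54: step 11. Cache: [20 54 61]
  10. access 20: HIT. Next use of 20: step 22. Cache: [20 54 61]
  11. access 54: HIT. Next use of 54: step 12. Cache: [20 54 61]
  12. access 54: HIT. Next use of 54: step 24. Cache: [20 54 61]
  13. access 63: MISS. Cache: [20 54 61 63]
  14. access 32: MISS, evict 54 (next use: step 24). Cache: [20 61 63 32]
  15. access 63: HIT. Next use of 63: step 18. Cache: [20 61 63 32]
  16. access 61: HIT. Next use of 61: step 25. Cache: [20 61 63 32]
  17. access 81: MISS, evict 61 (next use: step 25). Cache: [20 63 32 81]
  18. access 63: HIT. Next use of 63: step 20. Cache: [20 63 32 81]
  19. access 32: HIT. Next use of 32: step 23. Cache: [20 63 32 81]
  20. access 63: HIT. Next use of 63: never. Cache: [20 63 32 81]
  21. access 81: HIT. Next use of 81: never. Cache: [20 63 32 81]
  22. access 20: HIT. Next use of 20: step 27. Cache: [20 63 32 81]
  23. access 32: HIT. Next use of 32: never. Cache: [20 63 32 81]
  24. access 54: MISS, evict 63 (next use: never). Cache: [20 32 81 54]
  25. access 61: MISS, evict 32 (next use: never). Cache: [20 81 54 61]
  26. access 54: HIT. Next use of 54: never. Cache: [20 81 54 61]
  27. access 20: HIT. Next use of 20: never. Cache: [20 81 54 61]
Total: 19 hits, 8 misses, 4 evictions

Answer: 4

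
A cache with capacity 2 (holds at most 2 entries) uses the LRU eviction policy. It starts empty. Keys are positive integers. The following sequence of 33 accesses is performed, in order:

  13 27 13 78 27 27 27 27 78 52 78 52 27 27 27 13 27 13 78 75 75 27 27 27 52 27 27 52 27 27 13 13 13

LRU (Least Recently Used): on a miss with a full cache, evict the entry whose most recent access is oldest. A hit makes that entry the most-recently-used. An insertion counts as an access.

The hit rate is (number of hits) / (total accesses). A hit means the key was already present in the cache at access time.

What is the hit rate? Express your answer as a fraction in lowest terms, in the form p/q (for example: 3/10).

LRU simulation (capacity=2):
  1. access 13: MISS. Cache (LRU->MRU): [13]
  2. access 27: MISS. Cache (LRU->MRU): [13 27]
  3. access 13: HIT. Cache (LRU->MRU): [27 13]
  4. access 78: MISS, evict 27. Cache (LRU->MRU): [13 78]
  5. access 27: MISS, evict 13. Cache (LRU->MRU): [78 27]
  6. access 27: HIT. Cache (LRU->MRU): [78 27]
  7. access 27: HIT. Cache (LRU->MRU): [78 27]
  8. access 27: HIT. Cache (LRU->MRU): [78 27]
  9. access 78: HIT. Cache (LRU->MRU): [27 78]
  10. access 52: MISS, evict 27. Cache (LRU->MRU): [78 52]
  11. access 78: HIT. Cache (LRU->MRU): [52 78]
  12. access 52: HIT. Cache (LRU->MRU): [78 52]
  13. access 27: MISS, evict 78. Cache (LRU->MRU): [52 27]
  14. access 27: HIT. Cache (LRU->MRU): [52 27]
  15. access 27: HIT. Cache (LRU->MRU): [52 27]
  16. access 13: MISS, evict 52. Cache (LRU->MRU): [27 13]
  17. access 27: HIT. Cache (LRU->MRU): [13 27]
  18. access 13: HIT. Cache (LRU->MRU): [27 13]
  19. access 78: MISS, evict 27. Cache (LRU->MRU): [13 78]
  20. access 75: MISS, evict 13. Cache (LRU->MRU): [78 75]
  21. access 75: HIT. Cache (LRU->MRU): [78 75]
  22. access 27: MISS, evict 78. Cache (LRU->MRU): [75 27]
  23. access 27: HIT. Cache (LRU->MRU): [75 27]
  24. access 27: HIT. Cache (LRU->MRU): [75 27]
  25. access 52: MISS, evict 75. Cache (LRU->MRU): [27 52]
  26. access 27: HIT. Cache (LRU->MRU): [52 27]
  27. access 27: HIT. Cache (LRU->MRU): [52 27]
  28. access 52: HIT. Cache (LRU->MRU): [27 52]
  29. access 27: HIT. Cache (LRU->MRU): [52 27]
  30. access 27: HIT. Cache (LRU->MRU): [52 27]
  31. access 13: MISS, evict 52. Cache (LRU->MRU): [27 13]
  32. access 13: HIT. Cache (LRU->MRU): [27 13]
  33. access 13: HIT. Cache (LRU->MRU): [27 13]
Total: 21 hits, 12 misses, 10 evictions

Hit rate = 21/33 = 7/11

Answer: 7/11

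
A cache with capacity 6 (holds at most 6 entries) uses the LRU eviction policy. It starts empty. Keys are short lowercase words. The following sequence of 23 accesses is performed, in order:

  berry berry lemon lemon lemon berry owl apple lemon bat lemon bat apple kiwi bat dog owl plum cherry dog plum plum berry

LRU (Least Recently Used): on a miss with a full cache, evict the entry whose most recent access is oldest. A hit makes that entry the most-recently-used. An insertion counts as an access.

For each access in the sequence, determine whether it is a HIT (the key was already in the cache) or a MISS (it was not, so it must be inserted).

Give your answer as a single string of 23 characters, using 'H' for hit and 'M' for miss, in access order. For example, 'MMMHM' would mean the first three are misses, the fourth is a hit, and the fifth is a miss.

Answer: MHMHHHMMHMHHHMHMHMMHHHM

Derivation:
LRU simulation (capacity=6):
  1. access berry: MISS. Cache (LRU->MRU): [berry]
  2. access berry: HIT. Cache (LRU->MRU): [berry]
  3. access lemon: MISS. Cache (LRU->MRU): [berry lemon]
  4. access lemon: HIT. Cache (LRU->MRU): [berry lemon]
  5. access lemon: HIT. Cache (LRU->MRU): [berry lemon]
  6. access berry: HIT. Cache (LRU->MRU): [lemon berry]
  7. access owl: MISS. Cache (LRU->MRU): [lemon berry owl]
  8. access apple: MISS. Cache (LRU->MRU): [lemon berry owl apple]
  9. access lemon: HIT. Cache (LRU->MRU): [berry owl apple lemon]
  10. access bat: MISS. Cache (LRU->MRU): [berry owl apple lemon bat]
  11. access lemon: HIT. Cache (LRU->MRU): [berry owl apple bat lemon]
  12. access bat: HIT. Cache (LRU->MRU): [berry owl apple lemon bat]
  13. access apple: HIT. Cache (LRU->MRU): [berry owl lemon bat apple]
  14. access kiwi: MISS. Cache (LRU->MRU): [berry owl lemon bat apple kiwi]
  15. access bat: HIT. Cache (LRU->MRU): [berry owl lemon apple kiwi bat]
  16. access dog: MISS, evict berry. Cache (LRU->MRU): [owl lemon apple kiwi bat dog]
  17. access owl: HIT. Cache (LRU->MRU): [lemon apple kiwi bat dog owl]
  18. access plum: MISS, evict lemon. Cache (LRU->MRU): [apple kiwi bat dog owl plum]
  19. access cherry: MISS, evict apple. Cache (LRU->MRU): [kiwi bat dog owl plum cherry]
  20. access dog: HIT. Cache (LRU->MRU): [kiwi bat owl plum cherry dog]
  21. access plum: HIT. Cache (LRU->MRU): [kiwi bat owl cherry dog plum]
  22. access plum: HIT. Cache (LRU->MRU): [kiwi bat owl cherry dog plum]
  23. access berry: MISS, evict kiwi. Cache (LRU->MRU): [bat owl cherry dog plum berry]
Total: 13 hits, 10 misses, 4 evictions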